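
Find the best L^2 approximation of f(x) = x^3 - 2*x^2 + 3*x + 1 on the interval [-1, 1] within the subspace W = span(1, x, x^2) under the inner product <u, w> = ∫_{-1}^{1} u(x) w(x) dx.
g(x) = -2*x^2 + 18*x/5 + 1

The best approximation g ∈ W is the orthogonal projection of f onto W. Writing g = a_0 + a_1 x + a_2 x^2, the coefficients solve the normal equations G · a = b where
  G_{ij} = <φ_i, φ_j> and b_i = <f, φ_i>, with φ_0 = 1, φ_1 = x, φ_2 = x^2.
G =
  [2, 0, 2/3]
  [0, 2/3, 0]
  [2/3, 0, 2/5],
b = (2/3, 12/5, -2/15).
Solving gives a_0 = 1, a_1 = 18/5, a_2 = -2, so
  g(x) = -2*x^2 + 18*x/5 + 1.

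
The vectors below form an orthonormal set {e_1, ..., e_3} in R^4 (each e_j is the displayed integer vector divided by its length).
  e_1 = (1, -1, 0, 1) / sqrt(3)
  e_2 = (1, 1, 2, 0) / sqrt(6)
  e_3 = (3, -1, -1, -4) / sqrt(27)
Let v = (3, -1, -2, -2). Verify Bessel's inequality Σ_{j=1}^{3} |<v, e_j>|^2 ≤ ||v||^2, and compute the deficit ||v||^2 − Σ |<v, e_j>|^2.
Σ |<v, e_j>|^2 = 454/27; ||v||^2 = 18; deficit = 32/27

Write each e_j = u_j / sqrt(<u_j, u_j>) where u_j is the displayed integer vector. Then <v, e_j> = <v, u_j> / sqrt(<u_j, u_j>), so |<v, e_j>|^2 = <v, u_j>^2 / <u_j, u_j>.
Coefficients: <v, e_1> = 2/sqrt(3), <v, e_2> = -2/sqrt(6), <v, e_3> = 20/sqrt(27).
Square and sum: Σ |<v, e_j>|^2 = 454/27.
Compute ||v||^2 = v·v = 18.
Deficit = 18 − 454/27 = 32/27 ≥ 0, confirming Bessel's inequality. (The deficit equals ||v − Σ <v,e_j> e_j||^2, the squared distance from v to span{e_j}.)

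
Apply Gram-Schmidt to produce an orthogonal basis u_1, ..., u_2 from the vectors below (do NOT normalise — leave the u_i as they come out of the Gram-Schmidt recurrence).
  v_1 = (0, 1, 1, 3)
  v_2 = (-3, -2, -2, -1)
Orthogonal basis:
  u_1 = (0, 1, 1, 3)
  u_2 = (-3, -15/11, -15/11, 10/11)

Apply the Gram-Schmidt recurrence
  u_1 = v_1
  u_i = v_i − Σ_{j<i} ((v_i · u_j) / (u_j · u_j)) · u_j.

Step by step this gives:
  u_1 = (0, 1, 1, 3)
  u_2 = (-3, -15/11, -15/11, 10/11)

Orthogonality check:
  u_2 · u_1 = 0 (should be 0)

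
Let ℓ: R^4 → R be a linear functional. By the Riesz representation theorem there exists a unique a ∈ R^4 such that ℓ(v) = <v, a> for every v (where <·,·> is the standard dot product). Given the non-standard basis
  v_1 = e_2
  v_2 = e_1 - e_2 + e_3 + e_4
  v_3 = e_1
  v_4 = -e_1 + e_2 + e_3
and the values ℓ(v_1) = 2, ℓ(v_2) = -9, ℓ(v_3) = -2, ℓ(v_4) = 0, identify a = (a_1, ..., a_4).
a = (-2, 2, -4, -1)

Write a = (a_1, ..., a_4) in the standard basis. For each basis vector v_i, ℓ(v_i) = <v_i, a> is a linear equation in the a_j's. Collect the n equations into a matrix system V a = ℓ, where row i of V is v_i (expressed in the standard basis). Since V is invertible (lower-triangular with 1s on the diagonal, up to permutation), solve by back-substitution:
  V =
[[0, 1, 0, 0],
 [1, -1, 1, 1],
 [1, 0, 0, 0],
 [-1, 1, 1, 0]]
  V a = (2, -9, -2, 0)
Solving gives a = (-2, 2, -4, -1).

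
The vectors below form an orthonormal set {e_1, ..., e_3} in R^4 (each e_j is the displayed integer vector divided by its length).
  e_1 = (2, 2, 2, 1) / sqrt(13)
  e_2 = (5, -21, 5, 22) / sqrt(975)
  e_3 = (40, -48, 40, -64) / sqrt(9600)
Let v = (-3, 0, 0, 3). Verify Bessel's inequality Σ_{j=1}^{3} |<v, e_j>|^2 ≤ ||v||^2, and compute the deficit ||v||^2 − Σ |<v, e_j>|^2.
Σ |<v, e_j>|^2 = 27/2; ||v||^2 = 18; deficit = 9/2

Write each e_j = u_j / sqrt(<u_j, u_j>) where u_j is the displayed integer vector. Then <v, e_j> = <v, u_j> / sqrt(<u_j, u_j>), so |<v, e_j>|^2 = <v, u_j>^2 / <u_j, u_j>.
Coefficients: <v, e_1> = -3/sqrt(13), <v, e_2> = 51/sqrt(975), <v, e_3> = -312/sqrt(9600).
Square and sum: Σ |<v, e_j>|^2 = 27/2.
Compute ||v||^2 = v·v = 18.
Deficit = 18 − 27/2 = 9/2 ≥ 0, confirming Bessel's inequality. (The deficit equals ||v − Σ <v,e_j> e_j||^2, the squared distance from v to span{e_j}.)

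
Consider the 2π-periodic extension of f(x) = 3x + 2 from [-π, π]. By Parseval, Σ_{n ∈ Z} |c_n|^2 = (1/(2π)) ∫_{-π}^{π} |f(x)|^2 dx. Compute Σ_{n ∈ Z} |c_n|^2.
Σ |c_n|^2 = 3π^2 + 4

Expand and integrate term by term over [-π, π]:
  ∫ (3x)^2 dx = 9·(2π^3/3); ∫ 2·3·(2)·x dx = 0 (odd integrand); ∫ 2^2 dx = 4·2π.
So (1/(2π)) ∫_{-π}^{π} (3x + 2)^2 dx = 9π^2/3 + 4 = 3π^2 + 4.
Parseval ⇒ Σ |c_n|^2 = 3π^2 + 4.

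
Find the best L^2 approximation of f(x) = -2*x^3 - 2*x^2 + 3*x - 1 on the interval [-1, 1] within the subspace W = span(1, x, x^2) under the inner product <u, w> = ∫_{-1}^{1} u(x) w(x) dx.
g(x) = -2*x^2 + 9*x/5 - 1

The best approximation g ∈ W is the orthogonal projection of f onto W. Writing g = a_0 + a_1 x + a_2 x^2, the coefficients solve the normal equations G · a = b where
  G_{ij} = <φ_i, φ_j> and b_i = <f, φ_i>, with φ_0 = 1, φ_1 = x, φ_2 = x^2.
G =
  [2, 0, 2/3]
  [0, 2/3, 0]
  [2/3, 0, 2/5],
b = (-10/3, 6/5, -22/15).
Solving gives a_0 = -1, a_1 = 9/5, a_2 = -2, so
  g(x) = -2*x^2 + 9*x/5 - 1.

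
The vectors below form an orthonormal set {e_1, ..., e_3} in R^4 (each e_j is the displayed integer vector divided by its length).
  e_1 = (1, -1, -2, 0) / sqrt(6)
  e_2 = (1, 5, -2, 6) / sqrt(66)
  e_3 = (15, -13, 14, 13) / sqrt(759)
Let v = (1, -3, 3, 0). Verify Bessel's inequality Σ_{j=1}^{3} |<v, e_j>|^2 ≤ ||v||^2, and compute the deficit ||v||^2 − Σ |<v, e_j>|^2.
Σ |<v, e_j>|^2 = 434/23; ||v||^2 = 19; deficit = 3/23

Write each e_j = u_j / sqrt(<u_j, u_j>) where u_j is the displayed integer vector. Then <v, e_j> = <v, u_j> / sqrt(<u_j, u_j>), so |<v, e_j>|^2 = <v, u_j>^2 / <u_j, u_j>.
Coefficients: <v, e_1> = -2/sqrt(6), <v, e_2> = -20/sqrt(66), <v, e_3> = 96/sqrt(759).
Square and sum: Σ |<v, e_j>|^2 = 434/23.
Compute ||v||^2 = v·v = 19.
Deficit = 19 − 434/23 = 3/23 ≥ 0, confirming Bessel's inequality. (The deficit equals ||v − Σ <v,e_j> e_j||^2, the squared distance from v to span{e_j}.)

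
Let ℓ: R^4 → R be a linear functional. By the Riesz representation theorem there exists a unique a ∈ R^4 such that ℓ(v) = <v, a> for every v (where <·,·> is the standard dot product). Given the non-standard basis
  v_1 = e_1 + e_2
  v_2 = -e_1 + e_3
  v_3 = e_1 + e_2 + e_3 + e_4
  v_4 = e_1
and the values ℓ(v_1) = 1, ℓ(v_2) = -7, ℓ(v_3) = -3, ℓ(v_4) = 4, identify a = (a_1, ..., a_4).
a = (4, -3, -3, -1)

Write a = (a_1, ..., a_4) in the standard basis. For each basis vector v_i, ℓ(v_i) = <v_i, a> is a linear equation in the a_j's. Collect the n equations into a matrix system V a = ℓ, where row i of V is v_i (expressed in the standard basis). Since V is invertible (lower-triangular with 1s on the diagonal, up to permutation), solve by back-substitution:
  V =
[[1, 1, 0, 0],
 [-1, 0, 1, 0],
 [1, 1, 1, 1],
 [1, 0, 0, 0]]
  V a = (1, -7, -3, 4)
Solving gives a = (4, -3, -3, -1).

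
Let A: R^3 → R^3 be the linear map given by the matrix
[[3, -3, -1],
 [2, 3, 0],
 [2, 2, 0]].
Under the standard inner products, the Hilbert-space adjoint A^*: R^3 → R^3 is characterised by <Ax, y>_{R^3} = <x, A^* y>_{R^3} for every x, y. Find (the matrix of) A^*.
A^* = A^T =
[[3, 2, 2],
 [-3, 3, 2],
 [-1, 0, 0]]

For real matrices with standard dot products, the defining identity <Ax, y> = <x, A^* y> gives (Ax)^T y = x^T (A^*) y, i.e. x^T A^T y = x^T (A^*) y. Since this holds for all x, y, we must have A^* = A^T. Therefore
A^* =
[[3, 2, 2],
 [-3, 3, 2],
 [-1, 0, 0]].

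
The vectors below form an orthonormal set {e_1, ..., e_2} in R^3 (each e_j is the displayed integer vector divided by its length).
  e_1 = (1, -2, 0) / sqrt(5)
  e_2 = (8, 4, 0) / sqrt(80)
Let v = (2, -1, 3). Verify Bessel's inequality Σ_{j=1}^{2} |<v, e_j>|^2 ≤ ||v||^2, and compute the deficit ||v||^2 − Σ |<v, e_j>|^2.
Σ |<v, e_j>|^2 = 5; ||v||^2 = 14; deficit = 9

Write each e_j = u_j / sqrt(<u_j, u_j>) where u_j is the displayed integer vector. Then <v, e_j> = <v, u_j> / sqrt(<u_j, u_j>), so |<v, e_j>|^2 = <v, u_j>^2 / <u_j, u_j>.
Coefficients: <v, e_1> = 4/sqrt(5), <v, e_2> = 12/sqrt(80).
Square and sum: Σ |<v, e_j>|^2 = 5.
Compute ||v||^2 = v·v = 14.
Deficit = 14 − 5 = 9 ≥ 0, confirming Bessel's inequality. (The deficit equals ||v − Σ <v,e_j> e_j||^2, the squared distance from v to span{e_j}.)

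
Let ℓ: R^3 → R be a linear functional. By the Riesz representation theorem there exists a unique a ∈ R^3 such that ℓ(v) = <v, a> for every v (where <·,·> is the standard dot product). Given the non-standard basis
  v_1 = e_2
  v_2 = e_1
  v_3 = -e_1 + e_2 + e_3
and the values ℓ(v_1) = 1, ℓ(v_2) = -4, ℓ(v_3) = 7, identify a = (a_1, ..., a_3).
a = (-4, 1, 2)

Write a = (a_1, ..., a_3) in the standard basis. For each basis vector v_i, ℓ(v_i) = <v_i, a> is a linear equation in the a_j's. Collect the n equations into a matrix system V a = ℓ, where row i of V is v_i (expressed in the standard basis). Since V is invertible (lower-triangular with 1s on the diagonal, up to permutation), solve by back-substitution:
  V =
[[0, 1, 0],
 [1, 0, 0],
 [-1, 1, 1]]
  V a = (1, -4, 7)
Solving gives a = (-4, 1, 2).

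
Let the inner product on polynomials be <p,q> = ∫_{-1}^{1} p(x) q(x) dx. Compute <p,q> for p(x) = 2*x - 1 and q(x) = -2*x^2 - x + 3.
<p,q> = -6

Expand the product: p(x)·q(x) = -4*x^3 + 7*x - 3.
∫_{-1}^{1} of each monomial x^k gives [2/(k+1) if k even, 0 if k odd]. Integrating term-by-term (or equivalently evaluating the antiderivative F(x) = -x^4 + 7*x^2/2 - 3*x at the endpoints):
  F(1) − F(−1) = -1/2 − (11/2) = -6.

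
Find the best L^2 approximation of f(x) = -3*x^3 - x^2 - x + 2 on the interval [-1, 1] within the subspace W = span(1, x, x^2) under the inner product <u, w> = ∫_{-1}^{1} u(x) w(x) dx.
g(x) = -x^2 - 14*x/5 + 2

The best approximation g ∈ W is the orthogonal projection of f onto W. Writing g = a_0 + a_1 x + a_2 x^2, the coefficients solve the normal equations G · a = b where
  G_{ij} = <φ_i, φ_j> and b_i = <f, φ_i>, with φ_0 = 1, φ_1 = x, φ_2 = x^2.
G =
  [2, 0, 2/3]
  [0, 2/3, 0]
  [2/3, 0, 2/5],
b = (10/3, -28/15, 14/15).
Solving gives a_0 = 2, a_1 = -14/5, a_2 = -1, so
  g(x) = -x^2 - 14*x/5 + 2.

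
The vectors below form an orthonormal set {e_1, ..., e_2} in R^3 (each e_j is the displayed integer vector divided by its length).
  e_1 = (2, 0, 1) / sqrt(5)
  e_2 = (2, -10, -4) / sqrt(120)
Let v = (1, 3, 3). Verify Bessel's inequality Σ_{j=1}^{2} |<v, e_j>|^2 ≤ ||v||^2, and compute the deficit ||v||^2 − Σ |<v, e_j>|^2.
Σ |<v, e_j>|^2 = 55/3; ||v||^2 = 19; deficit = 2/3

Write each e_j = u_j / sqrt(<u_j, u_j>) where u_j is the displayed integer vector. Then <v, e_j> = <v, u_j> / sqrt(<u_j, u_j>), so |<v, e_j>|^2 = <v, u_j>^2 / <u_j, u_j>.
Coefficients: <v, e_1> = 5/sqrt(5), <v, e_2> = -40/sqrt(120).
Square and sum: Σ |<v, e_j>|^2 = 55/3.
Compute ||v||^2 = v·v = 19.
Deficit = 19 − 55/3 = 2/3 ≥ 0, confirming Bessel's inequality. (The deficit equals ||v − Σ <v,e_j> e_j||^2, the squared distance from v to span{e_j}.)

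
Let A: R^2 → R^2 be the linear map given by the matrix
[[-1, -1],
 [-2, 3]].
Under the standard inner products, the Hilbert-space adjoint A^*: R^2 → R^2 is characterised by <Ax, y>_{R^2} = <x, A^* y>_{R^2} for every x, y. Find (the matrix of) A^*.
A^* = A^T =
[[-1, -2],
 [-1, 3]]

For real matrices with standard dot products, the defining identity <Ax, y> = <x, A^* y> gives (Ax)^T y = x^T (A^*) y, i.e. x^T A^T y = x^T (A^*) y. Since this holds for all x, y, we must have A^* = A^T. Therefore
A^* =
[[-1, -2],
 [-1, 3]].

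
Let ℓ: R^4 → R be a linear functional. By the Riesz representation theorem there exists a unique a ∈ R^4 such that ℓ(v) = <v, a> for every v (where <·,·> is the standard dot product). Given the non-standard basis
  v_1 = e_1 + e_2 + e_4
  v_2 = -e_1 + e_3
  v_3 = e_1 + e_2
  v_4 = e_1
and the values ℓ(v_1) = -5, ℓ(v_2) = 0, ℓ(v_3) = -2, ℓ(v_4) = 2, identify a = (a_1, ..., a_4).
a = (2, -4, 2, -3)

Write a = (a_1, ..., a_4) in the standard basis. For each basis vector v_i, ℓ(v_i) = <v_i, a> is a linear equation in the a_j's. Collect the n equations into a matrix system V a = ℓ, where row i of V is v_i (expressed in the standard basis). Since V is invertible (lower-triangular with 1s on the diagonal, up to permutation), solve by back-substitution:
  V =
[[1, 1, 0, 1],
 [-1, 0, 1, 0],
 [1, 1, 0, 0],
 [1, 0, 0, 0]]
  V a = (-5, 0, -2, 2)
Solving gives a = (2, -4, 2, -3).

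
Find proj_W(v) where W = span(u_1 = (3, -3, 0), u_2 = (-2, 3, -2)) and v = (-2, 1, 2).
proj_W(v) = (-2, 1, 2)

Set up U = [u_1 | ... | u_2] ∈ R^(3×2). The projector onto W = col(U) is P = U (U^T U)^(-1) U^T.
Compute U^T U =
  [18, -15]
  [-15, 17],
and U^T v = (-9, 3).
Solve U^T U · c = U^T v for the coefficients: c = (-4/3, -1). The projection is proj_W(v) = U c.
Check: (v - proj_W(v)) · u_1 = 0  (should be 0).
Check: (v - proj_W(v)) · u_2 = 0  (should be 0).
Result: proj_W(v) = (-2, 1, 2).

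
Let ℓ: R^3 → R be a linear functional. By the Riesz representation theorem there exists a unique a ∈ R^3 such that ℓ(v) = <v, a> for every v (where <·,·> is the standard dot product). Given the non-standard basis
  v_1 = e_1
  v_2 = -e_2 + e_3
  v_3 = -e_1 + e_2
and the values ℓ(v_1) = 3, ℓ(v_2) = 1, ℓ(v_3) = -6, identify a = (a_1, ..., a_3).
a = (3, -3, -2)

Write a = (a_1, ..., a_3) in the standard basis. For each basis vector v_i, ℓ(v_i) = <v_i, a> is a linear equation in the a_j's. Collect the n equations into a matrix system V a = ℓ, where row i of V is v_i (expressed in the standard basis). Since V is invertible (lower-triangular with 1s on the diagonal, up to permutation), solve by back-substitution:
  V =
[[1, 0, 0],
 [0, -1, 1],
 [-1, 1, 0]]
  V a = (3, 1, -6)
Solving gives a = (3, -3, -2).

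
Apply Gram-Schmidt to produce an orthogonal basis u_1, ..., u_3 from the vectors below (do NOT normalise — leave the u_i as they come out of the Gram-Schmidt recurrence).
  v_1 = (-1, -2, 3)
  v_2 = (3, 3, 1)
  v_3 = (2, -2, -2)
Orthogonal basis:
  u_1 = (-1, -2, 3)
  u_2 = (18/7, 15/7, 16/7)
  u_3 = (264/115, -48/23, -72/115)

Apply the Gram-Schmidt recurrence
  u_1 = v_1
  u_i = v_i − Σ_{j<i} ((v_i · u_j) / (u_j · u_j)) · u_j.

Step by step this gives:
  u_1 = (-1, -2, 3)
  u_2 = (18/7, 15/7, 16/7)
  u_3 = (264/115, -48/23, -72/115)

Orthogonality check:
  u_2 · u_1 = 0 (should be 0)
  u_3 · u_1 = 0 (should be 0)
  u_3 · u_2 = 0 (should be 0)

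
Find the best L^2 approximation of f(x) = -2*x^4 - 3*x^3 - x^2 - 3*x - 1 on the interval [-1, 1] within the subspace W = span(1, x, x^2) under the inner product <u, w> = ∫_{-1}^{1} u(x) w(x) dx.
g(x) = -19*x^2/7 - 24*x/5 - 29/35

The best approximation g ∈ W is the orthogonal projection of f onto W. Writing g = a_0 + a_1 x + a_2 x^2, the coefficients solve the normal equations G · a = b where
  G_{ij} = <φ_i, φ_j> and b_i = <f, φ_i>, with φ_0 = 1, φ_1 = x, φ_2 = x^2.
G =
  [2, 0, 2/3]
  [0, 2/3, 0]
  [2/3, 0, 2/5],
b = (-52/15, -16/5, -172/105).
Solving gives a_0 = -29/35, a_1 = -24/5, a_2 = -19/7, so
  g(x) = -19*x^2/7 - 24*x/5 - 29/35.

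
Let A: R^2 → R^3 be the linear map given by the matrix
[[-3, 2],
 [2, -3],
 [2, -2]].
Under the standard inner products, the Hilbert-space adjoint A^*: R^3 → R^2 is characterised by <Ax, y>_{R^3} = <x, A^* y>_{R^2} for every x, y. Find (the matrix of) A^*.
A^* = A^T =
[[-3, 2, 2],
 [2, -3, -2]]

For real matrices with standard dot products, the defining identity <Ax, y> = <x, A^* y> gives (Ax)^T y = x^T (A^*) y, i.e. x^T A^T y = x^T (A^*) y. Since this holds for all x, y, we must have A^* = A^T. Therefore
A^* =
[[-3, 2, 2],
 [2, -3, -2]].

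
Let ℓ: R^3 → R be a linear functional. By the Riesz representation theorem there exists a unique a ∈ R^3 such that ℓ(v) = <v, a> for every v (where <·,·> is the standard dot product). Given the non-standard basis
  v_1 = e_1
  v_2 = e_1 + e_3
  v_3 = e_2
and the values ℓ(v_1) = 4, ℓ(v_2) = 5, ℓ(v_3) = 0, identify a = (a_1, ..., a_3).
a = (4, 0, 1)

Write a = (a_1, ..., a_3) in the standard basis. For each basis vector v_i, ℓ(v_i) = <v_i, a> is a linear equation in the a_j's. Collect the n equations into a matrix system V a = ℓ, where row i of V is v_i (expressed in the standard basis). Since V is invertible (lower-triangular with 1s on the diagonal, up to permutation), solve by back-substitution:
  V =
[[1, 0, 0],
 [1, 0, 1],
 [0, 1, 0]]
  V a = (4, 5, 0)
Solving gives a = (4, 0, 1).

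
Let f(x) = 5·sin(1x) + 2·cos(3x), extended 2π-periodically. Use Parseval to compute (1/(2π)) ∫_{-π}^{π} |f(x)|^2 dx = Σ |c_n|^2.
Σ |c_n|^2 = 29/2

Expand |f|^2 and use orthogonality of {sin(nx), cos(mx)} on [-π, π]:
  ∫_{-π}^{π} sin(nx)^2 dx = π, ∫ cos(mx)^2 dx = π, and cross terms integrate to 0.
So ∫_{-π}^{π} f(x)^2 dx = 5^2 · π + 2^2 · π = (25 + 4)π.
Divide by 2π: (25 + 4)/2 = 29/2.
By Parseval, this equals Σ |c_n|^2.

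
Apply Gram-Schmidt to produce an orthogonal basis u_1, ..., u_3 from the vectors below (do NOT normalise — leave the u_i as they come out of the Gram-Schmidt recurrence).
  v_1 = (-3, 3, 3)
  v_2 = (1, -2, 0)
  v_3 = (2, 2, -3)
Orthogonal basis:
  u_1 = (-3, 3, 3)
  u_2 = (0, -1, 1)
  u_3 = (1, 1/2, 1/2)

Apply the Gram-Schmidt recurrence
  u_1 = v_1
  u_i = v_i − Σ_{j<i} ((v_i · u_j) / (u_j · u_j)) · u_j.

Step by step this gives:
  u_1 = (-3, 3, 3)
  u_2 = (0, -1, 1)
  u_3 = (1, 1/2, 1/2)

Orthogonality check:
  u_2 · u_1 = 0 (should be 0)
  u_3 · u_1 = 0 (should be 0)
  u_3 · u_2 = 0 (should be 0)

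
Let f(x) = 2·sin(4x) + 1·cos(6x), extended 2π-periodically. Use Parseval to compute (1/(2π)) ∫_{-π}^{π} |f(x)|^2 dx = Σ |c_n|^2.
Σ |c_n|^2 = 5/2

Expand |f|^2 and use orthogonality of {sin(nx), cos(mx)} on [-π, π]:
  ∫_{-π}^{π} sin(nx)^2 dx = π, ∫ cos(mx)^2 dx = π, and cross terms integrate to 0.
So ∫_{-π}^{π} f(x)^2 dx = 2^2 · π + 1^2 · π = (4 + 1)π.
Divide by 2π: (4 + 1)/2 = 5/2.
By Parseval, this equals Σ |c_n|^2.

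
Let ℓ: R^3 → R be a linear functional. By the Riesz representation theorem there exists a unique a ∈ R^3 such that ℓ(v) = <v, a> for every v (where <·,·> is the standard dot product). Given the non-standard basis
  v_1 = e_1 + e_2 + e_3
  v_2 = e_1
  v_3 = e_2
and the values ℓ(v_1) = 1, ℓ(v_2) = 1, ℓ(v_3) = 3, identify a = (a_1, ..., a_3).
a = (1, 3, -3)

Write a = (a_1, ..., a_3) in the standard basis. For each basis vector v_i, ℓ(v_i) = <v_i, a> is a linear equation in the a_j's. Collect the n equations into a matrix system V a = ℓ, where row i of V is v_i (expressed in the standard basis). Since V is invertible (lower-triangular with 1s on the diagonal, up to permutation), solve by back-substitution:
  V =
[[1, 1, 1],
 [1, 0, 0],
 [0, 1, 0]]
  V a = (1, 1, 3)
Solving gives a = (1, 3, -3).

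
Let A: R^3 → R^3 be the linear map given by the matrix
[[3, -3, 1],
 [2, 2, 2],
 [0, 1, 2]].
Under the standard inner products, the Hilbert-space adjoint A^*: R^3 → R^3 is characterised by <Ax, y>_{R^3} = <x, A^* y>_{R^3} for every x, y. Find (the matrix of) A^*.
A^* = A^T =
[[3, 2, 0],
 [-3, 2, 1],
 [1, 2, 2]]

For real matrices with standard dot products, the defining identity <Ax, y> = <x, A^* y> gives (Ax)^T y = x^T (A^*) y, i.e. x^T A^T y = x^T (A^*) y. Since this holds for all x, y, we must have A^* = A^T. Therefore
A^* =
[[3, 2, 0],
 [-3, 2, 1],
 [1, 2, 2]].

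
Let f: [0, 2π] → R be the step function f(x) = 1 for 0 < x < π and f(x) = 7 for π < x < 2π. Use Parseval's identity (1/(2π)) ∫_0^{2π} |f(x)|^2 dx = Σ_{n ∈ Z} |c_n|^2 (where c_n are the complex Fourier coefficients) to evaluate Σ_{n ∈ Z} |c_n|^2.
Σ |c_n|^2 = 25

Parseval equates the L^2 energy of f (normalised by 1/(2π)) with the ℓ^2 sum of its Fourier coefficients: (1/(2π)) ∫_0^{2π} |f|^2 = Σ |c_n|^2.
Compute the left side: (1/(2π)) [∫_0^π 1^2 dx + ∫_π^{2π} 7^2 dx] = (1/(2π)) · (1π + 49π) = (1 + 49)/2 = 25.
So Σ_{n ∈ Z} |c_n|^2 = 25.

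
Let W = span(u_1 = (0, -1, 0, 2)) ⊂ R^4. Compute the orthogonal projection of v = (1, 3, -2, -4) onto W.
proj_W(v) = (0, 11/5, 0, -22/5)

Set up U = [u_1 | ... | u_1] ∈ R^(4×1). The projector onto W = col(U) is P = U (U^T U)^(-1) U^T.
Compute U^T U =
  [5],
and U^T v = (-11).
Solve U^T U · c = U^T v for the coefficients: c = (-11/5). The projection is proj_W(v) = U c.
Check: (v - proj_W(v)) · u_1 = 0  (should be 0).
Result: proj_W(v) = (0, 11/5, 0, -22/5).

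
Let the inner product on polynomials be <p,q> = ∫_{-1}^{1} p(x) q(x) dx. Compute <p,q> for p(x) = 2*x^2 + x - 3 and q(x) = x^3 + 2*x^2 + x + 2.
<p,q> = -32/3

Expand the product: p(x)·q(x) = 2*x^5 + 5*x^4 + x^3 - x^2 - x - 6.
∫_{-1}^{1} of each monomial x^k gives [2/(k+1) if k even, 0 if k odd]. Integrating term-by-term (or equivalently evaluating the antiderivative F(x) = x^6/3 + x^5 + x^4/4 - x^3/3 - x^2/2 - 6*x at the endpoints):
  F(1) − F(−1) = -21/4 − (65/12) = -32/3.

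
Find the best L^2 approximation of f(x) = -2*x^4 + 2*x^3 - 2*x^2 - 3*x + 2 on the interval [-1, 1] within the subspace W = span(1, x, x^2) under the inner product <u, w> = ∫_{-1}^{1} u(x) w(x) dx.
g(x) = -26*x^2/7 - 9*x/5 + 76/35

The best approximation g ∈ W is the orthogonal projection of f onto W. Writing g = a_0 + a_1 x + a_2 x^2, the coefficients solve the normal equations G · a = b where
  G_{ij} = <φ_i, φ_j> and b_i = <f, φ_i>, with φ_0 = 1, φ_1 = x, φ_2 = x^2.
G =
  [2, 0, 2/3]
  [0, 2/3, 0]
  [2/3, 0, 2/5],
b = (28/15, -6/5, -4/105).
Solving gives a_0 = 76/35, a_1 = -9/5, a_2 = -26/7, so
  g(x) = -26*x^2/7 - 9*x/5 + 76/35.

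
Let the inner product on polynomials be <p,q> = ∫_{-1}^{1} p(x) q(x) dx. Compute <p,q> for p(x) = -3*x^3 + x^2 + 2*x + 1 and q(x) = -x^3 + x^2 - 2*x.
<p,q> = 6/7

Expand the product: p(x)·q(x) = 3*x^6 - 4*x^5 + 5*x^4 - x^3 - 3*x^2 - 2*x.
∫_{-1}^{1} of each monomial x^k gives [2/(k+1) if k even, 0 if k odd]. Integrating term-by-term (or equivalently evaluating the antiderivative F(x) = 3*x^7/7 - 2*x^6/3 + x^5 - x^4/4 - x^3 - x^2 at the endpoints):
  F(1) − F(−1) = -125/84 − (-197/84) = 6/7.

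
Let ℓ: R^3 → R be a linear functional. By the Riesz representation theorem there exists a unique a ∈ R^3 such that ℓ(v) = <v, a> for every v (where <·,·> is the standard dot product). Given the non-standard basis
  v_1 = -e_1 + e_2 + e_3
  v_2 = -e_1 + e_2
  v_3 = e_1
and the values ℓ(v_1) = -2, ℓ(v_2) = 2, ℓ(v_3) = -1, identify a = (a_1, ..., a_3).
a = (-1, 1, -4)

Write a = (a_1, ..., a_3) in the standard basis. For each basis vector v_i, ℓ(v_i) = <v_i, a> is a linear equation in the a_j's. Collect the n equations into a matrix system V a = ℓ, where row i of V is v_i (expressed in the standard basis). Since V is invertible (lower-triangular with 1s on the diagonal, up to permutation), solve by back-substitution:
  V =
[[-1, 1, 1],
 [-1, 1, 0],
 [1, 0, 0]]
  V a = (-2, 2, -1)
Solving gives a = (-1, 1, -4).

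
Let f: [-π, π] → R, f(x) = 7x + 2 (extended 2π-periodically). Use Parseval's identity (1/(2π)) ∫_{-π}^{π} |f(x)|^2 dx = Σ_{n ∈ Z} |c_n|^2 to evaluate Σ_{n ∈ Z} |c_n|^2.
Σ |c_n|^2 = 49π^2/3 + 4

Expand and integrate term by term over [-π, π]:
  ∫ (7x)^2 dx = 49·(2π^3/3); ∫ 2·7·(2)·x dx = 0 (odd integrand); ∫ 2^2 dx = 4·2π.
So (1/(2π)) ∫_{-π}^{π} (7x + 2)^2 dx = 49π^2/3 + 4 = 49π^2/3 + 4.
Parseval ⇒ Σ |c_n|^2 = 49π^2/3 + 4.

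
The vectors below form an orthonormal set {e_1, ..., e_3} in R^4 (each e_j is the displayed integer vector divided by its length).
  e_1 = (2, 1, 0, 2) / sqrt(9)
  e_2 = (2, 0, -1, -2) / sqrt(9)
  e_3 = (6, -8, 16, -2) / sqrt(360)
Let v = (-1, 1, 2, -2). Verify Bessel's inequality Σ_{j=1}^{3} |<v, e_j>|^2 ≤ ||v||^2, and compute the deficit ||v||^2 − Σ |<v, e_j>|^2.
Σ |<v, e_j>|^2 = 371/90; ||v||^2 = 10; deficit = 529/90

Write each e_j = u_j / sqrt(<u_j, u_j>) where u_j is the displayed integer vector. Then <v, e_j> = <v, u_j> / sqrt(<u_j, u_j>), so |<v, e_j>|^2 = <v, u_j>^2 / <u_j, u_j>.
Coefficients: <v, e_1> = -5/sqrt(9), <v, e_2> = 0/sqrt(9), <v, e_3> = 22/sqrt(360).
Square and sum: Σ |<v, e_j>|^2 = 371/90.
Compute ||v||^2 = v·v = 10.
Deficit = 10 − 371/90 = 529/90 ≥ 0, confirming Bessel's inequality. (The deficit equals ||v − Σ <v,e_j> e_j||^2, the squared distance from v to span{e_j}.)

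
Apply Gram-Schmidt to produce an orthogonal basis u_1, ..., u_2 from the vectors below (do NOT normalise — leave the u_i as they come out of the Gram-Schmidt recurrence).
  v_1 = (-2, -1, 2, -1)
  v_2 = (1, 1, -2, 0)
Orthogonal basis:
  u_1 = (-2, -1, 2, -1)
  u_2 = (-2/5, 3/10, -3/5, -7/10)

Apply the Gram-Schmidt recurrence
  u_1 = v_1
  u_i = v_i − Σ_{j<i} ((v_i · u_j) / (u_j · u_j)) · u_j.

Step by step this gives:
  u_1 = (-2, -1, 2, -1)
  u_2 = (-2/5, 3/10, -3/5, -7/10)

Orthogonality check:
  u_2 · u_1 = 0 (should be 0)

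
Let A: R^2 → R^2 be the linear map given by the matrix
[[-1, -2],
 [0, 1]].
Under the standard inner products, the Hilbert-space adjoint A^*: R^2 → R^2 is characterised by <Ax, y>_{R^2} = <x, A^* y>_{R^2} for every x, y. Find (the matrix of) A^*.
A^* = A^T =
[[-1, 0],
 [-2, 1]]

For real matrices with standard dot products, the defining identity <Ax, y> = <x, A^* y> gives (Ax)^T y = x^T (A^*) y, i.e. x^T A^T y = x^T (A^*) y. Since this holds for all x, y, we must have A^* = A^T. Therefore
A^* =
[[-1, 0],
 [-2, 1]].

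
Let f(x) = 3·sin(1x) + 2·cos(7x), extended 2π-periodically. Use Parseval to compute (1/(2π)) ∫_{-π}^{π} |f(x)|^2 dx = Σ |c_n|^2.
Σ |c_n|^2 = 13/2

Expand |f|^2 and use orthogonality of {sin(nx), cos(mx)} on [-π, π]:
  ∫_{-π}^{π} sin(nx)^2 dx = π, ∫ cos(mx)^2 dx = π, and cross terms integrate to 0.
So ∫_{-π}^{π} f(x)^2 dx = 3^2 · π + 2^2 · π = (9 + 4)π.
Divide by 2π: (9 + 4)/2 = 13/2.
By Parseval, this equals Σ |c_n|^2.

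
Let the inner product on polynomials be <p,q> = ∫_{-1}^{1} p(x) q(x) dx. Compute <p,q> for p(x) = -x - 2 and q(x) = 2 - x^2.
<p,q> = -20/3

Expand the product: p(x)·q(x) = x^3 + 2*x^2 - 2*x - 4.
∫_{-1}^{1} of each monomial x^k gives [2/(k+1) if k even, 0 if k odd]. Integrating term-by-term (or equivalently evaluating the antiderivative F(x) = x^4/4 + 2*x^3/3 - x^2 - 4*x at the endpoints):
  F(1) − F(−1) = -49/12 − (31/12) = -20/3.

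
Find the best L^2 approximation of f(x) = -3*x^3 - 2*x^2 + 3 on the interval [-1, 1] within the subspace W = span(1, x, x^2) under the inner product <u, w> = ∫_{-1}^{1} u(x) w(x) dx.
g(x) = -2*x^2 - 9*x/5 + 3

The best approximation g ∈ W is the orthogonal projection of f onto W. Writing g = a_0 + a_1 x + a_2 x^2, the coefficients solve the normal equations G · a = b where
  G_{ij} = <φ_i, φ_j> and b_i = <f, φ_i>, with φ_0 = 1, φ_1 = x, φ_2 = x^2.
G =
  [2, 0, 2/3]
  [0, 2/3, 0]
  [2/3, 0, 2/5],
b = (14/3, -6/5, 6/5).
Solving gives a_0 = 3, a_1 = -9/5, a_2 = -2, so
  g(x) = -2*x^2 - 9*x/5 + 3.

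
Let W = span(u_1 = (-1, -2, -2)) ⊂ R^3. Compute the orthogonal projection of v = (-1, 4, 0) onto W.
proj_W(v) = (7/9, 14/9, 14/9)

Set up U = [u_1 | ... | u_1] ∈ R^(3×1). The projector onto W = col(U) is P = U (U^T U)^(-1) U^T.
Compute U^T U =
  [9],
and U^T v = (-7).
Solve U^T U · c = U^T v for the coefficients: c = (-7/9). The projection is proj_W(v) = U c.
Check: (v - proj_W(v)) · u_1 = 0  (should be 0).
Result: proj_W(v) = (7/9, 14/9, 14/9).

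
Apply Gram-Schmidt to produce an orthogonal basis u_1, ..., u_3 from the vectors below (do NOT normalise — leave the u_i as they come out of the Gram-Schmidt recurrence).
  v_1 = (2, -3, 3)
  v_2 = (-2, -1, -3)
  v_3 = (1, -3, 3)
Orthogonal basis:
  u_1 = (2, -3, 3)
  u_2 = (-12/11, -26/11, -18/11)
  u_3 = (-9/13, 0, 6/13)

Apply the Gram-Schmidt recurrence
  u_1 = v_1
  u_i = v_i − Σ_{j<i} ((v_i · u_j) / (u_j · u_j)) · u_j.

Step by step this gives:
  u_1 = (2, -3, 3)
  u_2 = (-12/11, -26/11, -18/11)
  u_3 = (-9/13, 0, 6/13)

Orthogonality check:
  u_2 · u_1 = 0 (should be 0)
  u_3 · u_1 = 0 (should be 0)
  u_3 · u_2 = 0 (should be 0)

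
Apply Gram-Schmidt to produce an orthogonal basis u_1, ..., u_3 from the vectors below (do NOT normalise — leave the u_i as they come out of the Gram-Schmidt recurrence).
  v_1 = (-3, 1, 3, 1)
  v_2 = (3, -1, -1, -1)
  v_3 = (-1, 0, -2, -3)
Orthogonal basis:
  u_1 = (-3, 1, 3, 1)
  u_2 = (9/10, -3/10, 11/10, -3/10)
  u_3 = (-1, 0, 0, -3)

Apply the Gram-Schmidt recurrence
  u_1 = v_1
  u_i = v_i − Σ_{j<i} ((v_i · u_j) / (u_j · u_j)) · u_j.

Step by step this gives:
  u_1 = (-3, 1, 3, 1)
  u_2 = (9/10, -3/10, 11/10, -3/10)
  u_3 = (-1, 0, 0, -3)

Orthogonality check:
  u_2 · u_1 = 0 (should be 0)
  u_3 · u_1 = 0 (should be 0)
  u_3 · u_2 = 0 (should be 0)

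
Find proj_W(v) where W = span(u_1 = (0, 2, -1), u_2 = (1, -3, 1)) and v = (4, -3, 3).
proj_W(v) = (17/6, -25/6, 2/3)

Set up U = [u_1 | ... | u_2] ∈ R^(3×2). The projector onto W = col(U) is P = U (U^T U)^(-1) U^T.
Compute U^T U =
  [5, -7]
  [-7, 11],
and U^T v = (-9, 16).
Solve U^T U · c = U^T v for the coefficients: c = (13/6, 17/6). The projection is proj_W(v) = U c.
Check: (v - proj_W(v)) · u_1 = 0  (should be 0).
Check: (v - proj_W(v)) · u_2 = 0  (should be 0).
Result: proj_W(v) = (17/6, -25/6, 2/3).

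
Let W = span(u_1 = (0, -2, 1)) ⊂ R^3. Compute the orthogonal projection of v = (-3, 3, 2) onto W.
proj_W(v) = (0, 8/5, -4/5)

Set up U = [u_1 | ... | u_1] ∈ R^(3×1). The projector onto W = col(U) is P = U (U^T U)^(-1) U^T.
Compute U^T U =
  [5],
and U^T v = (-4).
Solve U^T U · c = U^T v for the coefficients: c = (-4/5). The projection is proj_W(v) = U c.
Check: (v - proj_W(v)) · u_1 = 0  (should be 0).
Result: proj_W(v) = (0, 8/5, -4/5).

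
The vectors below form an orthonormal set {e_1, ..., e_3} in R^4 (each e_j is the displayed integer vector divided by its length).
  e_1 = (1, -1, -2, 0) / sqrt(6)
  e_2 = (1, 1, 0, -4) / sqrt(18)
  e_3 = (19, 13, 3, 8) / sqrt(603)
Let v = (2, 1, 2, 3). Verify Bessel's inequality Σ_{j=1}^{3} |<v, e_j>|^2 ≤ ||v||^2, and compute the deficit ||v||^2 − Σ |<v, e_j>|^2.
Σ |<v, e_j>|^2 = 1131/67; ||v||^2 = 18; deficit = 75/67

Write each e_j = u_j / sqrt(<u_j, u_j>) where u_j is the displayed integer vector. Then <v, e_j> = <v, u_j> / sqrt(<u_j, u_j>), so |<v, e_j>|^2 = <v, u_j>^2 / <u_j, u_j>.
Coefficients: <v, e_1> = -3/sqrt(6), <v, e_2> = -9/sqrt(18), <v, e_3> = 81/sqrt(603).
Square and sum: Σ |<v, e_j>|^2 = 1131/67.
Compute ||v||^2 = v·v = 18.
Deficit = 18 − 1131/67 = 75/67 ≥ 0, confirming Bessel's inequality. (The deficit equals ||v − Σ <v,e_j> e_j||^2, the squared distance from v to span{e_j}.)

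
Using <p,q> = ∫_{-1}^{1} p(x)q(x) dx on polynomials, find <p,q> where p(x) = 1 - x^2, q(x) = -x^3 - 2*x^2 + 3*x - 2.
<p,q> = -16/5

Expand the product: p(x)·q(x) = x^5 + 2*x^4 - 4*x^3 + 3*x - 2.
∫_{-1}^{1} of each monomial x^k gives [2/(k+1) if k even, 0 if k odd]. Integrating term-by-term (or equivalently evaluating the antiderivative F(x) = x^6/6 + 2*x^5/5 - x^4 + 3*x^2/2 - 2*x at the endpoints):
  F(1) − F(−1) = -14/15 − (34/15) = -16/5.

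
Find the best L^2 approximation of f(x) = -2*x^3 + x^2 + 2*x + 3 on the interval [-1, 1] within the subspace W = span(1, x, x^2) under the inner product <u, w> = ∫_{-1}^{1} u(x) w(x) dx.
g(x) = x^2 + 4*x/5 + 3

The best approximation g ∈ W is the orthogonal projection of f onto W. Writing g = a_0 + a_1 x + a_2 x^2, the coefficients solve the normal equations G · a = b where
  G_{ij} = <φ_i, φ_j> and b_i = <f, φ_i>, with φ_0 = 1, φ_1 = x, φ_2 = x^2.
G =
  [2, 0, 2/3]
  [0, 2/3, 0]
  [2/3, 0, 2/5],
b = (20/3, 8/15, 12/5).
Solving gives a_0 = 3, a_1 = 4/5, a_2 = 1, so
  g(x) = x^2 + 4*x/5 + 3.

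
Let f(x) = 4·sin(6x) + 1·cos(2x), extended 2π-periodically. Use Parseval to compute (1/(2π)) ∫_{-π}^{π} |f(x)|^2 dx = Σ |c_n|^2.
Σ |c_n|^2 = 17/2

Expand |f|^2 and use orthogonality of {sin(nx), cos(mx)} on [-π, π]:
  ∫_{-π}^{π} sin(nx)^2 dx = π, ∫ cos(mx)^2 dx = π, and cross terms integrate to 0.
So ∫_{-π}^{π} f(x)^2 dx = 4^2 · π + 1^2 · π = (16 + 1)π.
Divide by 2π: (16 + 1)/2 = 17/2.
By Parseval, this equals Σ |c_n|^2.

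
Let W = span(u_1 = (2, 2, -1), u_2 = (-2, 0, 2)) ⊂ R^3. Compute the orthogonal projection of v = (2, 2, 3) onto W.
proj_W(v) = (2/9, 26/9, 11/9)

Set up U = [u_1 | ... | u_2] ∈ R^(3×2). The projector onto W = col(U) is P = U (U^T U)^(-1) U^T.
Compute U^T U =
  [9, -6]
  [-6, 8],
and U^T v = (5, 2).
Solve U^T U · c = U^T v for the coefficients: c = (13/9, 4/3). The projection is proj_W(v) = U c.
Check: (v - proj_W(v)) · u_1 = 0  (should be 0).
Check: (v - proj_W(v)) · u_2 = 0  (should be 0).
Result: proj_W(v) = (2/9, 26/9, 11/9).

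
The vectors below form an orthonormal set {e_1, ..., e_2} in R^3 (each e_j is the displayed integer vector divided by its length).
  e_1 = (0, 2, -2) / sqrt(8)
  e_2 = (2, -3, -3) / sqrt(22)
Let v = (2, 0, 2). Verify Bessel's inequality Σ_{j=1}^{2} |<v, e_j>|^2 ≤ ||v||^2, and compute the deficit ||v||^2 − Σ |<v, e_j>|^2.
Σ |<v, e_j>|^2 = 24/11; ||v||^2 = 8; deficit = 64/11

Write each e_j = u_j / sqrt(<u_j, u_j>) where u_j is the displayed integer vector. Then <v, e_j> = <v, u_j> / sqrt(<u_j, u_j>), so |<v, e_j>|^2 = <v, u_j>^2 / <u_j, u_j>.
Coefficients: <v, e_1> = -4/sqrt(8), <v, e_2> = -2/sqrt(22).
Square and sum: Σ |<v, e_j>|^2 = 24/11.
Compute ||v||^2 = v·v = 8.
Deficit = 8 − 24/11 = 64/11 ≥ 0, confirming Bessel's inequality. (The deficit equals ||v − Σ <v,e_j> e_j||^2, the squared distance from v to span{e_j}.)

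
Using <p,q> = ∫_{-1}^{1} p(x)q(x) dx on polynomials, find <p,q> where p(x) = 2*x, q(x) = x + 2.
<p,q> = 4/3

Expand the product: p(x)·q(x) = 2*x^2 + 4*x.
∫_{-1}^{1} of each monomial x^k gives [2/(k+1) if k even, 0 if k odd]. Integrating term-by-term (or equivalently evaluating the antiderivative F(x) = 2*x^3/3 + 2*x^2 at the endpoints):
  F(1) − F(−1) = 8/3 − (4/3) = 4/3.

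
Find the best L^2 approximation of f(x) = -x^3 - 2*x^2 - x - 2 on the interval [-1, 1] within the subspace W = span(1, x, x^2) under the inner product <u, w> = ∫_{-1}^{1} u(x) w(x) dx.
g(x) = -2*x^2 - 8*x/5 - 2

The best approximation g ∈ W is the orthogonal projection of f onto W. Writing g = a_0 + a_1 x + a_2 x^2, the coefficients solve the normal equations G · a = b where
  G_{ij} = <φ_i, φ_j> and b_i = <f, φ_i>, with φ_0 = 1, φ_1 = x, φ_2 = x^2.
G =
  [2, 0, 2/3]
  [0, 2/3, 0]
  [2/3, 0, 2/5],
b = (-16/3, -16/15, -32/15).
Solving gives a_0 = -2, a_1 = -8/5, a_2 = -2, so
  g(x) = -2*x^2 - 8*x/5 - 2.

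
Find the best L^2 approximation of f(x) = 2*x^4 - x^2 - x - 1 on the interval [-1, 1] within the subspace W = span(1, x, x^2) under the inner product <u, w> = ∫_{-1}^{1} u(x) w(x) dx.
g(x) = 5*x^2/7 - x - 41/35

The best approximation g ∈ W is the orthogonal projection of f onto W. Writing g = a_0 + a_1 x + a_2 x^2, the coefficients solve the normal equations G · a = b where
  G_{ij} = <φ_i, φ_j> and b_i = <f, φ_i>, with φ_0 = 1, φ_1 = x, φ_2 = x^2.
G =
  [2, 0, 2/3]
  [0, 2/3, 0]
  [2/3, 0, 2/5],
b = (-28/15, -2/3, -52/105).
Solving gives a_0 = -41/35, a_1 = -1, a_2 = 5/7, so
  g(x) = 5*x^2/7 - x - 41/35.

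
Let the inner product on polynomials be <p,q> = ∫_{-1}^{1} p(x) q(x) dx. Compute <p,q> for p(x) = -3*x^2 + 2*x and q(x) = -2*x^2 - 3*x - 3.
<p,q> = 22/5

Expand the product: p(x)·q(x) = 6*x^4 + 5*x^3 + 3*x^2 - 6*x.
∫_{-1}^{1} of each monomial x^k gives [2/(k+1) if k even, 0 if k odd]. Integrating term-by-term (or equivalently evaluating the antiderivative F(x) = 6*x^5/5 + 5*x^4/4 + x^3 - 3*x^2 at the endpoints):
  F(1) − F(−1) = 9/20 − (-79/20) = 22/5.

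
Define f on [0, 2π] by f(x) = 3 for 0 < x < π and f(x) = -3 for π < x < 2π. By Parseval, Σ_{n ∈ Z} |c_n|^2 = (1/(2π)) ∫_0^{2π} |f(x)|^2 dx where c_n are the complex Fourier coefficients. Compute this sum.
Σ |c_n|^2 = 9

Parseval equates the L^2 energy of f (normalised by 1/(2π)) with the ℓ^2 sum of its Fourier coefficients: (1/(2π)) ∫_0^{2π} |f|^2 = Σ |c_n|^2.
Compute the left side: (1/(2π)) [∫_0^π 3^2 dx + ∫_π^{2π} (-3)^2 dx] = (1/(2π)) · (9π + 9π) = (9 + 9)/2 = 9.
So Σ_{n ∈ Z} |c_n|^2 = 9.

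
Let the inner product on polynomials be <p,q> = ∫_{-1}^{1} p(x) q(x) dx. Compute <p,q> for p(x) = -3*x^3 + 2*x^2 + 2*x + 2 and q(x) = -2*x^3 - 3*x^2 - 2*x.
<p,q> = -688/105

Expand the product: p(x)·q(x) = 6*x^6 + 5*x^5 - 4*x^4 - 14*x^3 - 10*x^2 - 4*x.
∫_{-1}^{1} of each monomial x^k gives [2/(k+1) if k even, 0 if k odd]. Integrating term-by-term (or equivalently evaluating the antiderivative F(x) = 6*x^7/7 + 5*x^6/6 - 4*x^5/5 - 7*x^4/2 - 10*x^3/3 - 2*x^2 at the endpoints):
  F(1) − F(−1) = -278/35 − (-146/105) = -688/105.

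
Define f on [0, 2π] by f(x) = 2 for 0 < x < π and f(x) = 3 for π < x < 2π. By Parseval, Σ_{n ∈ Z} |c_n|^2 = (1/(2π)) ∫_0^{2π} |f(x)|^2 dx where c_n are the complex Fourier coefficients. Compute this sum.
Σ |c_n|^2 = 13/2

Parseval equates the L^2 energy of f (normalised by 1/(2π)) with the ℓ^2 sum of its Fourier coefficients: (1/(2π)) ∫_0^{2π} |f|^2 = Σ |c_n|^2.
Compute the left side: (1/(2π)) [∫_0^π 2^2 dx + ∫_π^{2π} 3^2 dx] = (1/(2π)) · (4π + 9π) = (4 + 9)/2 = 13/2.
So Σ_{n ∈ Z} |c_n|^2 = 13/2.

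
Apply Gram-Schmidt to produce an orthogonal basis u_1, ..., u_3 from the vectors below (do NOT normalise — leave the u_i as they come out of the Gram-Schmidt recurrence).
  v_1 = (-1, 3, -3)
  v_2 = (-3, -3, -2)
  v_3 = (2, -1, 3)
Orthogonal basis:
  u_1 = (-1, 3, -3)
  u_2 = (-3, -3, -2)
  u_3 = (15/418, -7/418, -6/209)

Apply the Gram-Schmidt recurrence
  u_1 = v_1
  u_i = v_i − Σ_{j<i} ((v_i · u_j) / (u_j · u_j)) · u_j.

Step by step this gives:
  u_1 = (-1, 3, -3)
  u_2 = (-3, -3, -2)
  u_3 = (15/418, -7/418, -6/209)

Orthogonality check:
  u_2 · u_1 = 0 (should be 0)
  u_3 · u_1 = 0 (should be 0)
  u_3 · u_2 = 0 (should be 0)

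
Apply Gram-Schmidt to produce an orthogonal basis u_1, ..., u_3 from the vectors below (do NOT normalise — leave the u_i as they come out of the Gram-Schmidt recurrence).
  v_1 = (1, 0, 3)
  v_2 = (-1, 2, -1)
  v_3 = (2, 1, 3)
Orthogonal basis:
  u_1 = (1, 0, 3)
  u_2 = (-3/5, 2, 1/5)
  u_3 = (12/11, 4/11, -4/11)

Apply the Gram-Schmidt recurrence
  u_1 = v_1
  u_i = v_i − Σ_{j<i} ((v_i · u_j) / (u_j · u_j)) · u_j.

Step by step this gives:
  u_1 = (1, 0, 3)
  u_2 = (-3/5, 2, 1/5)
  u_3 = (12/11, 4/11, -4/11)

Orthogonality check:
  u_2 · u_1 = 0 (should be 0)
  u_3 · u_1 = 0 (should be 0)
  u_3 · u_2 = 0 (should be 0)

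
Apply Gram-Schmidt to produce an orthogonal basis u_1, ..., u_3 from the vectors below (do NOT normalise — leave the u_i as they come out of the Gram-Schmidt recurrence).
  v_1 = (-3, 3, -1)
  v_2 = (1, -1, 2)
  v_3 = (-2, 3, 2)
Orthogonal basis:
  u_1 = (-3, 3, -1)
  u_2 = (-5/19, 5/19, 30/19)
  u_3 = (1/2, 1/2, 0)

Apply the Gram-Schmidt recurrence
  u_1 = v_1
  u_i = v_i − Σ_{j<i} ((v_i · u_j) / (u_j · u_j)) · u_j.

Step by step this gives:
  u_1 = (-3, 3, -1)
  u_2 = (-5/19, 5/19, 30/19)
  u_3 = (1/2, 1/2, 0)

Orthogonality check:
  u_2 · u_1 = 0 (should be 0)
  u_3 · u_1 = 0 (should be 0)
  u_3 · u_2 = 0 (should be 0)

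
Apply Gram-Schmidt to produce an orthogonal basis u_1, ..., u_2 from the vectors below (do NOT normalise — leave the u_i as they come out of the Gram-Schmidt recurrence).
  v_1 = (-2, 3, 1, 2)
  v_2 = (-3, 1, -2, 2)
Orthogonal basis:
  u_1 = (-2, 3, 1, 2)
  u_2 = (-16/9, -5/6, -47/18, 7/9)

Apply the Gram-Schmidt recurrence
  u_1 = v_1
  u_i = v_i − Σ_{j<i} ((v_i · u_j) / (u_j · u_j)) · u_j.

Step by step this gives:
  u_1 = (-2, 3, 1, 2)
  u_2 = (-16/9, -5/6, -47/18, 7/9)

Orthogonality check:
  u_2 · u_1 = 0 (should be 0)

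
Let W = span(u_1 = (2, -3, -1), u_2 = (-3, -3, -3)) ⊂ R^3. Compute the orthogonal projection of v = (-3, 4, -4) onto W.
proj_W(v) = (-83/19, 37/19, -11/19)

Set up U = [u_1 | ... | u_2] ∈ R^(3×2). The projector onto W = col(U) is P = U (U^T U)^(-1) U^T.
Compute U^T U =
  [14, 6]
  [6, 27],
and U^T v = (-14, 9).
Solve U^T U · c = U^T v for the coefficients: c = (-24/19, 35/57). The projection is proj_W(v) = U c.
Check: (v - proj_W(v)) · u_1 = 0  (should be 0).
Check: (v - proj_W(v)) · u_2 = 0  (should be 0).
Result: proj_W(v) = (-83/19, 37/19, -11/19).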